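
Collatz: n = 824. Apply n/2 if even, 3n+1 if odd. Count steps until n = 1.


824 → 412 → 206 → 103 → 310 → 155 → 466 → 233 → 700 → 350 → 175 → 526 → 263 → 790 → 395 → 1186 → 593 → 1780 → 890 → 445 → 1336 → 668 → 334 → 167 → 502 → 251 → 754 → 377 → 1132 → 566 → 283 → 850 → 425 → 1276 → 638 → 319 → 958 → 479 → 1438 → 719 → 2158 → 1079 → 3238 → 1619 → 4858 → 2429 → 7288 → 3644 → 1822 → 911 → 2734 → 1367 → 4102 → 2051 → 6154 → 3077 → 9232 → 4616 → 2308 → 1154 → 577 → 1732 → 866 → 433 → 1300 → 650 → 325 → 976 → 488 → 244 → 122 → 61 → 184 → 92 → 46 → 23 → 70 → 35 → 106 → 53 → 160 → 80 → 40 → 20 → 10 → 5 → 16 → 8 → 4 → 2 → 1
Total steps = 90

90 steps


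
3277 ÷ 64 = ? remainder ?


3277 = 64 * 51 + 13
Check: 3264 + 13 = 3277

q = 51, r = 13


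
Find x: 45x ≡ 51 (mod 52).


GCD(45, 52) = 1, unique solution
a^(-1) mod 52 = 37
x = 37 * 51 mod 52 = 15

x ≡ 15 (mod 52)


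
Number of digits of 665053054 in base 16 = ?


665053054 in base 16 = 27A3E77E
Number of digits = 8

8 digits (base 16)


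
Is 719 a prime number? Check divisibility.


Check divisors up to sqrt(719) = 26.8142
No divisors found.
719 is prime.

Yes, 719 is prime


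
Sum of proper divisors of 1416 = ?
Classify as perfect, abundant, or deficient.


Proper divisors: 1, 2, 3, 4, 6, 8, 12, 24, 59, 118, 177, 236, 354, 472, 708
Sum = 1 + 2 + 3 + 4 + 6 + 8 + 12 + 24 + 59 + 118 + 177 + 236 + 354 + 472 + 708 = 2184
2184 > 1416 → abundant

s(1416) = 2184 (abundant)


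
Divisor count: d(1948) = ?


1948 = 2^2 × 487^1
d(1948) = (2+1) × (1+1) = 6

6 divisors


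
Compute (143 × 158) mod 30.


143 × 158 = 22594
22594 mod 30 = 4


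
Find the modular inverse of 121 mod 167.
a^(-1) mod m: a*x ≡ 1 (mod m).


Use the extended Euclidean algorithm on (167, 121); each row r = 167*s + 121*t:
r=167, s=1, t=0
r=121, s=0, t=1
q=1: r=46, s=1, t=-1   [167*(1) + 121*(-1) = 46]
q=2: r=29, s=-2, t=3   [167*(-2) + 121*(3) = 29]
q=1: r=17, s=3, t=-4   [167*(3) + 121*(-4) = 17]
q=1: r=12, s=-5, t=7   [167*(-5) + 121*(7) = 12]
q=1: r=5, s=8, t=-11   [167*(8) + 121*(-11) = 5]
q=2: r=2, s=-21, t=29   [167*(-21) + 121*(29) = 2]
q=2: r=1, s=50, t=-69   [167*(50) + 121*(-69) = 1]
q=2: r=0, s=-121, t=167   [167*(-121) + 121*(167) = 0]
GCD = 1 with t = -69, so 121*(-69) ≡ 1 (mod 167)
Inverse = -69 mod 167 = 98
Check: 121 * 98 = 11858 ≡ 1 (mod 167)

121^(-1) ≡ 98 (mod 167)


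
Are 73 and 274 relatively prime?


Euclidean algorithm:
274 = 3 * 73 + 55
73 = 1 * 55 + 18
55 = 3 * 18 + 1
18 = 18 * 1 + 0
GCD(73, 274) = 1

Yes, coprime (GCD = 1)


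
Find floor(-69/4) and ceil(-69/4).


-69/4 = -17.2500
floor = -18
ceil = -17

floor = -18, ceil = -17


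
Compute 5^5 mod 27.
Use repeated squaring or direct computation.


5^1 mod 27 = 5
5^2 mod 27 = 25
5^3 mod 27 = 17
5^4 mod 27 = 4
5^5 mod 27 = 20


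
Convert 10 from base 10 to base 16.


10 (base 10) = 10 (decimal)
10 (decimal) = A (base 16)


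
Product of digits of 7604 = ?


7 × 6 × 0 × 4 = 0


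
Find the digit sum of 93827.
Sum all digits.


9 + 3 + 8 + 2 + 7 = 29


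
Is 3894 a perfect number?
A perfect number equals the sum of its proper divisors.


Proper divisors of 3894: 1, 2, 3, 6, 11, 22, 33, 59, 66, 118, 177, 354, 649, 1298, 1947
Sum = 1 + 2 + 3 + 6 + 11 + 22 + 33 + 59 + 66 + 118 + 177 + 354 + 649 + 1298 + 1947 = 4746

No, 3894 is not perfect (4746 ≠ 3894)


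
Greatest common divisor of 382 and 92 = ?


382 = 4 * 92 + 14
92 = 6 * 14 + 8
14 = 1 * 8 + 6
8 = 1 * 6 + 2
6 = 3 * 2 + 0
GCD = 2


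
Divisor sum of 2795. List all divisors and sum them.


Divisors of 2795: 1, 5, 13, 43, 65, 215, 559, 2795
Sum = 1 + 5 + 13 + 43 + 65 + 215 + 559 + 2795 = 3696

σ(2795) = 3696


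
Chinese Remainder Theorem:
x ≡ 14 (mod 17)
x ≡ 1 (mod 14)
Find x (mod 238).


M = 17*14 = 238
M1 = M/17 = 14, M2 = M/14 = 17
M1^(-1) mod 17 = 11, M2^(-1) mod 14 = 5
x = 14*14*11 + 1*17*5 = 2241
2241 mod 238 = 99
Check: 99 mod 17 = 14 ✓, 99 mod 14 = 1 ✓

x ≡ 99 (mod 238)


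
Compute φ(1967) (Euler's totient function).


1967 = 7 × 281
Prime factors: 7, 281
φ(1967) = 1967 × (1-1/7) × (1-1/281)
= 1967 × 6/7 × 280/281 = 1680

φ(1967) = 1680


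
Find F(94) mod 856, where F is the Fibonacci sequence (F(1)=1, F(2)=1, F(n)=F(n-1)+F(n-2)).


F(k) mod 856 for k=1..94:
1, 1, 2, 3, 5, 8, 13, 21, 34, 55, 89, 144, 233, 377, 610, 131, 741, 16, 757, 773, 674, 591, 409, 144, 553, 697, 394, 235, 629, 8, 637, 645, 426, 215, 641, 0, 641, 641, 426, 211, 637, 848, 629, 621, 394, 159, 553, 712, 409, 265, 674, 83, 757, 840, 741, 725, 610, 479, 233, 712, 89, 801, 34, 835, 13, 848, 5, 853, 2, 855, 1, 0, 1, 1, 2, 3, 5, 8, 13, 21, 34, 55, 89, 144, 233, 377, 610, 131, 741, 16, 757, 773, 674, 591
F(94) mod 856 = 591


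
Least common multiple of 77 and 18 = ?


GCD(77, 18) = 1
LCM = 77*18/1 = 1386/1 = 1386

LCM = 1386


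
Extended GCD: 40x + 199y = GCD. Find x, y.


Tabular extended Euclidean (each row: r = 40*s + 199*t):
r=40, s=1, t=0
r=199, s=0, t=1
q=0: r=40, s=1, t=0   [40*(1) + 199*(0) = 40]
q=4: r=39, s=-4, t=1   [40*(-4) + 199*(1) = 39]
q=1: r=1, s=5, t=-1   [40*(5) + 199*(-1) = 1]
q=39: r=0, s=-199, t=40   [40*(-199) + 199*(40) = 0]
GCD = 1; from the row with r=1: x=5, y=-1
Check: 40*(5) + 199*(-1) = 200 - 199 = 1

GCD = 1, x = 5, y = -1


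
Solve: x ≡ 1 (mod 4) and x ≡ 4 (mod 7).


M = 4*7 = 28
M1 = M/4 = 7, M2 = M/7 = 4
M1^(-1) mod 4 = 3, M2^(-1) mod 7 = 2
x = 1*7*3 + 4*4*2 = 53
53 mod 28 = 25
Check: 25 mod 4 = 1 ✓, 25 mod 7 = 4 ✓

x ≡ 25 (mod 28)


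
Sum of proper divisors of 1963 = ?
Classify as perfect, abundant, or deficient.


Proper divisors: 1, 13, 151
Sum = 1 + 13 + 151 = 165
165 < 1963 → deficient

s(1963) = 165 (deficient)


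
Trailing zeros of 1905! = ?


floor(1905/5) = 381
floor(1905/25) = 76
floor(1905/125) = 15
floor(1905/625) = 3
Total = 475

475 trailing zeros


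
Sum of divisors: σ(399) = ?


Divisors of 399: 1, 3, 7, 19, 21, 57, 133, 399
Sum = 1 + 3 + 7 + 19 + 21 + 57 + 133 + 399 = 640

σ(399) = 640


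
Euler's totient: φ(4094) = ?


4094 = 2 × 23 × 89
Prime factors: 2, 23, 89
φ(4094) = 4094 × (1-1/2) × (1-1/23) × (1-1/89)
= 4094 × 1/2 × 22/23 × 88/89 = 1936

φ(4094) = 1936


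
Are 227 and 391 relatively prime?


Euclidean algorithm:
391 = 1 * 227 + 164
227 = 1 * 164 + 63
164 = 2 * 63 + 38
63 = 1 * 38 + 25
38 = 1 * 25 + 13
25 = 1 * 13 + 12
13 = 1 * 12 + 1
12 = 12 * 1 + 0
GCD(227, 391) = 1

Yes, coprime (GCD = 1)


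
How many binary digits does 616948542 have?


616948542 in base 2 = 100100110001011110001100111110
Number of digits = 30

30 digits (base 2)


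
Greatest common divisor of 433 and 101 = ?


433 = 4 * 101 + 29
101 = 3 * 29 + 14
29 = 2 * 14 + 1
14 = 14 * 1 + 0
GCD = 1


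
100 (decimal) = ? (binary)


100 (base 10) = 100 (decimal)
100 (decimal) = 1100100 (base 2)


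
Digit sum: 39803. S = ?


3 + 9 + 8 + 0 + 3 = 23


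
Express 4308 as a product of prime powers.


4308 / 2 = 2154
2154 / 2 = 1077
1077 / 3 = 359
359 / 359 = 1
4308 = 2^2 × 3 × 359


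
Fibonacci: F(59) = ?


Sequence: 1, 1, 2, 3, 5, 8, 13, 21, 34, 55, 89, 144, 233, 377, 610, 987, 1597, 2584, 4181, 6765, 10946, 17711, 28657, 46368, 75025, 121393, 196418, 317811, 514229, 832040, 1346269, 2178309, 3524578, 5702887, 9227465, 14930352, 24157817, 39088169, 63245986, 102334155, 165580141, 267914296, 433494437, 701408733, 1134903170, 1836311903, 2971215073, 4807526976, 7778742049, 12586269025, 20365011074, 32951280099, 53316291173, 86267571272, 139583862445, 225851433717, 365435296162, 591286729879, 956722026041
F(59) = 956722026041


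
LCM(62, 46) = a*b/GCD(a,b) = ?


GCD(62, 46) = 2
LCM = 62*46/2 = 2852/2 = 1426

LCM = 1426


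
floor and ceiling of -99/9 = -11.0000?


-99/9 = -11.0000
floor = -11
ceil = -11

floor = -11, ceil = -11


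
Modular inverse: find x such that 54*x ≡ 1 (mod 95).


Use the extended Euclidean algorithm on (95, 54); each row r = 95*s + 54*t:
r=95, s=1, t=0
r=54, s=0, t=1
q=1: r=41, s=1, t=-1   [95*(1) + 54*(-1) = 41]
q=1: r=13, s=-1, t=2   [95*(-1) + 54*(2) = 13]
q=3: r=2, s=4, t=-7   [95*(4) + 54*(-7) = 2]
q=6: r=1, s=-25, t=44   [95*(-25) + 54*(44) = 1]
q=2: r=0, s=54, t=-95   [95*(54) + 54*(-95) = 0]
GCD = 1 with t = 44, so 54*(44) ≡ 1 (mod 95)
Inverse = 44 mod 95 = 44
Check: 54 * 44 = 2376 ≡ 1 (mod 95)

54^(-1) ≡ 44 (mod 95)


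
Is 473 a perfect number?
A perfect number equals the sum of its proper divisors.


Proper divisors of 473: 1, 11, 43
Sum = 1 + 11 + 43 = 55

No, 473 is not perfect (55 ≠ 473)


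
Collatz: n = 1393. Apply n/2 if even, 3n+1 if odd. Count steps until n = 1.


1393 → 4180 → 2090 → 1045 → 3136 → 1568 → 784 → 392 → 196 → 98 → 49 → 148 → 74 → 37 → 112 → 56 → 28 → 14 → 7 → 22 → 11 → 34 → 17 → 52 → 26 → 13 → 40 → 20 → 10 → 5 → 16 → 8 → 4 → 2 → 1
Total steps = 34

34 steps


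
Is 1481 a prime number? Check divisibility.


Check divisors up to sqrt(1481) = 38.4838
No divisors found.
1481 is prime.

Yes, 1481 is prime


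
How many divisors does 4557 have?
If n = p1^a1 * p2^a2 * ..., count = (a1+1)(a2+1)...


4557 = 3^1 × 7^2 × 31^1
d(4557) = (1+1) × (2+1) × (1+1) = 12

12 divisors


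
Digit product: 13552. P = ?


1 × 3 × 5 × 5 × 2 = 150


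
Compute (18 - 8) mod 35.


18 - 8 = 10
10 mod 35 = 10


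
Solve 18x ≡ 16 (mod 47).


GCD(18, 47) = 1, unique solution
a^(-1) mod 47 = 34
x = 34 * 16 mod 47 = 27

x ≡ 27 (mod 47)


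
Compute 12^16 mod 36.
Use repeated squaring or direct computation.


12^1 mod 36 = 12
12^2 mod 36 = 0
12^3 mod 36 = 0
12^4 mod 36 = 0
12^5 mod 36 = 0
12^6 mod 36 = 0
12^7 mod 36 = 0
12^8 mod 36 = 0
12^9 mod 36 = 0
12^10 mod 36 = 0
12^11 mod 36 = 0
12^12 mod 36 = 0
12^13 mod 36 = 0
12^14 mod 36 = 0
12^15 mod 36 = 0
12^16 mod 36 = 0


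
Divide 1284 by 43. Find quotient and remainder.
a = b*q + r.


1284 = 43 * 29 + 37
Check: 1247 + 37 = 1284

q = 29, r = 37


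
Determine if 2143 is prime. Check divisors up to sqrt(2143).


Check divisors up to sqrt(2143) = 46.2925
No divisors found.
2143 is prime.

Yes, 2143 is prime


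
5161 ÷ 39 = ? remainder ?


5161 = 39 * 132 + 13
Check: 5148 + 13 = 5161

q = 132, r = 13


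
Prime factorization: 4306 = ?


4306 / 2 = 2153
2153 / 2153 = 1
4306 = 2 × 2153


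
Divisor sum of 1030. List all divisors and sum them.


Divisors of 1030: 1, 2, 5, 10, 103, 206, 515, 1030
Sum = 1 + 2 + 5 + 10 + 103 + 206 + 515 + 1030 = 1872

σ(1030) = 1872


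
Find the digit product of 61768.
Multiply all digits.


6 × 1 × 7 × 6 × 8 = 2016


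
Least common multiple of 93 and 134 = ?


GCD(93, 134) = 1
LCM = 93*134/1 = 12462/1 = 12462

LCM = 12462


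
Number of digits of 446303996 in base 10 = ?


446303996 has 9 digits in base 10
floor(log10(446303996)) + 1 = floor(8.6496) + 1 = 9

9 digits (base 10)


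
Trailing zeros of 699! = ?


floor(699/5) = 139
floor(699/25) = 27
floor(699/125) = 5
floor(699/625) = 1
Total = 172

172 trailing zeros


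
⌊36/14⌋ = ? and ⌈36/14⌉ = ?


36/14 = 2.5714
floor = 2
ceil = 3

floor = 2, ceil = 3


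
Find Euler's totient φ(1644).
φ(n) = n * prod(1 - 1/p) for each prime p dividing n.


1644 = 2^2 × 3 × 137
Prime factors: 2, 3, 137
φ(1644) = 1644 × (1-1/2) × (1-1/3) × (1-1/137)
= 1644 × 1/2 × 2/3 × 136/137 = 544

φ(1644) = 544


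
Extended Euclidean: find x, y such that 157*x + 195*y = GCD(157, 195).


Tabular extended Euclidean (each row: r = 157*s + 195*t):
r=157, s=1, t=0
r=195, s=0, t=1
q=0: r=157, s=1, t=0   [157*(1) + 195*(0) = 157]
q=1: r=38, s=-1, t=1   [157*(-1) + 195*(1) = 38]
q=4: r=5, s=5, t=-4   [157*(5) + 195*(-4) = 5]
q=7: r=3, s=-36, t=29   [157*(-36) + 195*(29) = 3]
q=1: r=2, s=41, t=-33   [157*(41) + 195*(-33) = 2]
q=1: r=1, s=-77, t=62   [157*(-77) + 195*(62) = 1]
q=2: r=0, s=195, t=-157   [157*(195) + 195*(-157) = 0]
GCD = 1; from the row with r=1: x=-77, y=62
Check: 157*(-77) + 195*(62) = -12089 + 12090 = 1

GCD = 1, x = -77, y = 62


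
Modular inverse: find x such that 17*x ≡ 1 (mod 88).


Use the extended Euclidean algorithm on (88, 17); each row r = 88*s + 17*t:
r=88, s=1, t=0
r=17, s=0, t=1
q=5: r=3, s=1, t=-5   [88*(1) + 17*(-5) = 3]
q=5: r=2, s=-5, t=26   [88*(-5) + 17*(26) = 2]
q=1: r=1, s=6, t=-31   [88*(6) + 17*(-31) = 1]
q=2: r=0, s=-17, t=88   [88*(-17) + 17*(88) = 0]
GCD = 1 with t = -31, so 17*(-31) ≡ 1 (mod 88)
Inverse = -31 mod 88 = 57
Check: 17 * 57 = 969 ≡ 1 (mod 88)

17^(-1) ≡ 57 (mod 88)


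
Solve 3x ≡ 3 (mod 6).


GCD(3, 6) = 3 divides 3
Divide: 1x ≡ 1 (mod 2)
x ≡ 1 (mod 2)


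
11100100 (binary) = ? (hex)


11100100 (base 2) = 228 (decimal)
228 (decimal) = E4 (base 16)


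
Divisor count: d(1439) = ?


1439 = 1439^1
d(1439) = (1+1) = 2

2 divisors


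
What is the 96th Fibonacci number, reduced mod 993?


F(k) mod 993 for k=1..96:
1, 1, 2, 3, 5, 8, 13, 21, 34, 55, 89, 144, 233, 377, 610, 987, 604, 598, 209, 807, 23, 830, 853, 690, 550, 247, 797, 51, 848, 899, 754, 660, 421, 88, 509, 597, 113, 710, 823, 540, 370, 910, 287, 204, 491, 695, 193, 888, 88, 976, 71, 54, 125, 179, 304, 483, 787, 277, 71, 348, 419, 767, 193, 960, 160, 127, 287, 414, 701, 122, 823, 945, 775, 727, 509, 243, 752, 2, 754, 756, 517, 280, 797, 84, 881, 965, 853, 825, 685, 517, 209, 726, 935, 668, 610, 285
F(96) mod 993 = 285


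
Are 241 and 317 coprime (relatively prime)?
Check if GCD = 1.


Euclidean algorithm:
317 = 1 * 241 + 76
241 = 3 * 76 + 13
76 = 5 * 13 + 11
13 = 1 * 11 + 2
11 = 5 * 2 + 1
2 = 2 * 1 + 0
GCD(241, 317) = 1

Yes, coprime (GCD = 1)


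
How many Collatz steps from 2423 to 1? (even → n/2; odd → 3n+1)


2423 → 7270 → 3635 → 10906 → 5453 → 16360 → 8180 → 4090 → 2045 → 6136 → 3068 → 1534 → 767 → 2302 → 1151 → 3454 → 1727 → 5182 → 2591 → 7774 → 3887 → 11662 → 5831 → 17494 → 8747 → 26242 → 13121 → 39364 → 19682 → 9841 → 29524 → 14762 → 7381 → 22144 → 11072 → 5536 → 2768 → 1384 → 692 → 346 → 173 → 520 → 260 → 130 → 65 → 196 → 98 → 49 → 148 → 74 → 37 → 112 → 56 → 28 → 14 → 7 → 22 → 11 → 34 → 17 → 52 → 26 → 13 → 40 → 20 → 10 → 5 → 16 → 8 → 4 → 2 → 1
Total steps = 71

71 steps


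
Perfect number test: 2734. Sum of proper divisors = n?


Proper divisors of 2734: 1, 2, 1367
Sum = 1 + 2 + 1367 = 1370

No, 2734 is not perfect (1370 ≠ 2734)


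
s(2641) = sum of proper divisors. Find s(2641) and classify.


Proper divisors: 1, 19, 139
Sum = 1 + 19 + 139 = 159
159 < 2641 → deficient

s(2641) = 159 (deficient)


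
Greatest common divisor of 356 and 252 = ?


356 = 1 * 252 + 104
252 = 2 * 104 + 44
104 = 2 * 44 + 16
44 = 2 * 16 + 12
16 = 1 * 12 + 4
12 = 3 * 4 + 0
GCD = 4


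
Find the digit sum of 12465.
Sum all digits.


1 + 2 + 4 + 6 + 5 = 18


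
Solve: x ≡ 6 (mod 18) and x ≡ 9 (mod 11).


M = 18*11 = 198
M1 = M/18 = 11, M2 = M/11 = 18
M1^(-1) mod 18 = 5, M2^(-1) mod 11 = 8
x = 6*11*5 + 9*18*8 = 1626
1626 mod 198 = 42
Check: 42 mod 18 = 6 ✓, 42 mod 11 = 9 ✓

x ≡ 42 (mod 198)


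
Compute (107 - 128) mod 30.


107 - 128 = -21
-21 mod 30 = 9


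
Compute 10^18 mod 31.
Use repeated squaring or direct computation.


10^1 mod 31 = 10
10^2 mod 31 = 7
10^3 mod 31 = 8
10^4 mod 31 = 18
10^5 mod 31 = 25
10^6 mod 31 = 2
10^7 mod 31 = 20
10^8 mod 31 = 14
10^9 mod 31 = 16
10^10 mod 31 = 5
10^11 mod 31 = 19
10^12 mod 31 = 4
10^13 mod 31 = 9
10^14 mod 31 = 28
10^15 mod 31 = 1
10^16 mod 31 = 10
10^17 mod 31 = 7
10^18 mod 31 = 8


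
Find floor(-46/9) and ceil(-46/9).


-46/9 = -5.1111
floor = -6
ceil = -5

floor = -6, ceil = -5


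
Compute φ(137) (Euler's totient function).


137 = 137
Prime factors: 137
φ(137) = 137 × (1-1/137)
= 137 × 136/137 = 136

φ(137) = 136


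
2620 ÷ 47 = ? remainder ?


2620 = 47 * 55 + 35
Check: 2585 + 35 = 2620

q = 55, r = 35


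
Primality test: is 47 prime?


Check divisors up to sqrt(47) = 6.8557
No divisors found.
47 is prime.

Yes, 47 is prime


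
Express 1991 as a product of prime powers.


1991 / 11 = 181
181 / 181 = 1
1991 = 11 × 181


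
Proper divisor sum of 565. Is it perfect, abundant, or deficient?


Proper divisors: 1, 5, 113
Sum = 1 + 5 + 113 = 119
119 < 565 → deficient

s(565) = 119 (deficient)


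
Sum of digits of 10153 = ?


1 + 0 + 1 + 5 + 3 = 10


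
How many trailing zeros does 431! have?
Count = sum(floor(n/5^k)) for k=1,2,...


floor(431/5) = 86
floor(431/25) = 17
floor(431/125) = 3
Total = 106

106 trailing zeros


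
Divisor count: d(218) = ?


218 = 2^1 × 109^1
d(218) = (1+1) × (1+1) = 4

4 divisors


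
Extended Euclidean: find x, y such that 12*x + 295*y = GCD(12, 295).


Tabular extended Euclidean (each row: r = 12*s + 295*t):
r=12, s=1, t=0
r=295, s=0, t=1
q=0: r=12, s=1, t=0   [12*(1) + 295*(0) = 12]
q=24: r=7, s=-24, t=1   [12*(-24) + 295*(1) = 7]
q=1: r=5, s=25, t=-1   [12*(25) + 295*(-1) = 5]
q=1: r=2, s=-49, t=2   [12*(-49) + 295*(2) = 2]
q=2: r=1, s=123, t=-5   [12*(123) + 295*(-5) = 1]
q=2: r=0, s=-295, t=12   [12*(-295) + 295*(12) = 0]
GCD = 1; from the row with r=1: x=123, y=-5
Check: 12*(123) + 295*(-5) = 1476 - 1475 = 1

GCD = 1, x = 123, y = -5


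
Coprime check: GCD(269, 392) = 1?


Euclidean algorithm:
392 = 1 * 269 + 123
269 = 2 * 123 + 23
123 = 5 * 23 + 8
23 = 2 * 8 + 7
8 = 1 * 7 + 1
7 = 7 * 1 + 0
GCD(269, 392) = 1

Yes, coprime (GCD = 1)


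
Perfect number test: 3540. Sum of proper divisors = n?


Proper divisors of 3540: 1, 2, 3, 4, 5, 6, 10, 12, 15, 20, 30, 59, 60, 118, 177, 236, 295, 354, 590, 708, 885, 1180, 1770
Sum = 1 + 2 + 3 + 4 + 5 + 6 + 10 + 12 + 15 + 20 + 30 + 59 + 60 + 118 + 177 + 236 + 295 + 354 + 590 + 708 + 885 + 1180 + 1770 = 6540

No, 3540 is not perfect (6540 ≠ 3540)


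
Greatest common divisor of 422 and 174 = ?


422 = 2 * 174 + 74
174 = 2 * 74 + 26
74 = 2 * 26 + 22
26 = 1 * 22 + 4
22 = 5 * 4 + 2
4 = 2 * 2 + 0
GCD = 2


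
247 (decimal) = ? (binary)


247 (base 10) = 247 (decimal)
247 (decimal) = 11110111 (base 2)


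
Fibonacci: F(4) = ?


Sequence: 1, 1, 2, 3
F(4) = 3


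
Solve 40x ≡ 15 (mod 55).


GCD(40, 55) = 5 divides 15
Divide: 8x ≡ 3 (mod 11)
x ≡ 10 (mod 11)


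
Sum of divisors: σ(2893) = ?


Divisors of 2893: 1, 11, 263, 2893
Sum = 1 + 11 + 263 + 2893 = 3168

σ(2893) = 3168


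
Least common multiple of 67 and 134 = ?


GCD(67, 134) = 67
LCM = 67*134/67 = 8978/67 = 134

LCM = 134


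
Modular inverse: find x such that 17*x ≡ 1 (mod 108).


Use the extended Euclidean algorithm on (108, 17); each row r = 108*s + 17*t:
r=108, s=1, t=0
r=17, s=0, t=1
q=6: r=6, s=1, t=-6   [108*(1) + 17*(-6) = 6]
q=2: r=5, s=-2, t=13   [108*(-2) + 17*(13) = 5]
q=1: r=1, s=3, t=-19   [108*(3) + 17*(-19) = 1]
q=5: r=0, s=-17, t=108   [108*(-17) + 17*(108) = 0]
GCD = 1 with t = -19, so 17*(-19) ≡ 1 (mod 108)
Inverse = -19 mod 108 = 89
Check: 17 * 89 = 1513 ≡ 1 (mod 108)

17^(-1) ≡ 89 (mod 108)


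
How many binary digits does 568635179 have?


568635179 in base 2 = 100001111001001010111100101011
Number of digits = 30

30 digits (base 2)


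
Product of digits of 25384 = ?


2 × 5 × 3 × 8 × 4 = 960


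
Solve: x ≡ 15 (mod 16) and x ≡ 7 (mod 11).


M = 16*11 = 176
M1 = M/16 = 11, M2 = M/11 = 16
M1^(-1) mod 16 = 3, M2^(-1) mod 11 = 9
x = 15*11*3 + 7*16*9 = 1503
1503 mod 176 = 95
Check: 95 mod 16 = 15 ✓, 95 mod 11 = 7 ✓

x ≡ 95 (mod 176)


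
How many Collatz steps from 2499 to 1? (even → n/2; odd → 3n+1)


2499 → 7498 → 3749 → 11248 → 5624 → 2812 → 1406 → 703 → 2110 → 1055 → 3166 → 1583 → 4750 → 2375 → 7126 → 3563 → 10690 → 5345 → 16036 → 8018 → 4009 → 12028 → 6014 → 3007 → 9022 → 4511 → 13534 → 6767 → 20302 → 10151 → 30454 → 15227 → 45682 → 22841 → 68524 → 34262 → 17131 → 51394 → 25697 → 77092 → 38546 → 19273 → 57820 → 28910 → 14455 → 43366 → 21683 → 65050 → 32525 → 97576 → 48788 → 24394 → 12197 → 36592 → 18296 → 9148 → 4574 → 2287 → 6862 → 3431 → 10294 → 5147 → 15442 → 7721 → 23164 → 11582 → 5791 → 17374 → 8687 → 26062 → 13031 → 39094 → 19547 → 58642 → 29321 → 87964 → 43982 → 21991 → 65974 → 32987 → 98962 → 49481 → 148444 → 74222 → 37111 → 111334 → 55667 → 167002 → 83501 → 250504 → 125252 → 62626 → 31313 → 93940 → 46970 → 23485 → 70456 → 35228 → 17614 → 8807 → 26422 → 13211 → 39634 → 19817 → 59452 → 29726 → 14863 → 44590 → 22295 → 66886 → 33443 → 100330 → 50165 → 150496 → 75248 → 37624 → 18812 → 9406 → 4703 → 14110 → 7055 → 21166 → 10583 → 31750 → 15875 → 47626 → 23813 → 71440 → 35720 → 17860 → 8930 → 4465 → 13396 → 6698 → 3349 → 10048 → 5024 → 2512 → 1256 → 628 → 314 → 157 → 472 → 236 → 118 → 59 → 178 → 89 → 268 → 134 → 67 → 202 → 101 → 304 → 152 → 76 → 38 → 19 → 58 → 29 → 88 → 44 → 22 → 11 → 34 → 17 → 52 → 26 → 13 → 40 → 20 → 10 → 5 → 16 → 8 → 4 → 2 → 1
Total steps = 177

177 steps


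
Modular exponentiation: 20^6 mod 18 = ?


20^1 mod 18 = 2
20^2 mod 18 = 4
20^3 mod 18 = 8
20^4 mod 18 = 16
20^5 mod 18 = 14
20^6 mod 18 = 10


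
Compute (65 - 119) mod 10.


65 - 119 = -54
-54 mod 10 = 6


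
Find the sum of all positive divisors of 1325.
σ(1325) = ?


Divisors of 1325: 1, 5, 25, 53, 265, 1325
Sum = 1 + 5 + 25 + 53 + 265 + 1325 = 1674

σ(1325) = 1674


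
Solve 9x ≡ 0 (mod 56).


GCD(9, 56) = 1, unique solution
a^(-1) mod 56 = 25
x = 25 * 0 mod 56 = 0

x ≡ 0 (mod 56)


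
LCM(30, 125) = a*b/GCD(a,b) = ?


GCD(30, 125) = 5
LCM = 30*125/5 = 3750/5 = 750

LCM = 750


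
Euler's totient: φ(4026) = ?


4026 = 2 × 3 × 11 × 61
Prime factors: 2, 3, 11, 61
φ(4026) = 4026 × (1-1/2) × (1-1/3) × (1-1/11) × (1-1/61)
= 4026 × 1/2 × 2/3 × 10/11 × 60/61 = 1200

φ(4026) = 1200


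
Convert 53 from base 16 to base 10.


53 (base 16) = 83 (decimal)
83 (decimal) = 83 (base 10)


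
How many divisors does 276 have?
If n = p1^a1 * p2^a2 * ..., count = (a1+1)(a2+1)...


276 = 2^2 × 3^1 × 23^1
d(276) = (2+1) × (1+1) × (1+1) = 12

12 divisors


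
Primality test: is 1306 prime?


1306 / 2 = 653 (exact division)
1306 is NOT prime.

No, 1306 is not prime


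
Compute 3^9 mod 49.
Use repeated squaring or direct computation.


3^1 mod 49 = 3
3^2 mod 49 = 9
3^3 mod 49 = 27
3^4 mod 49 = 32
3^5 mod 49 = 47
3^6 mod 49 = 43
3^7 mod 49 = 31
3^8 mod 49 = 44
3^9 mod 49 = 34


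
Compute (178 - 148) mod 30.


178 - 148 = 30
30 mod 30 = 0


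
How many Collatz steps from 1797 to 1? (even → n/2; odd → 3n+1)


1797 → 5392 → 2696 → 1348 → 674 → 337 → 1012 → 506 → 253 → 760 → 380 → 190 → 95 → 286 → 143 → 430 → 215 → 646 → 323 → 970 → 485 → 1456 → 728 → 364 → 182 → 91 → 274 → 137 → 412 → 206 → 103 → 310 → 155 → 466 → 233 → 700 → 350 → 175 → 526 → 263 → 790 → 395 → 1186 → 593 → 1780 → 890 → 445 → 1336 → 668 → 334 → 167 → 502 → 251 → 754 → 377 → 1132 → 566 → 283 → 850 → 425 → 1276 → 638 → 319 → 958 → 479 → 1438 → 719 → 2158 → 1079 → 3238 → 1619 → 4858 → 2429 → 7288 → 3644 → 1822 → 911 → 2734 → 1367 → 4102 → 2051 → 6154 → 3077 → 9232 → 4616 → 2308 → 1154 → 577 → 1732 → 866 → 433 → 1300 → 650 → 325 → 976 → 488 → 244 → 122 → 61 → 184 → 92 → 46 → 23 → 70 → 35 → 106 → 53 → 160 → 80 → 40 → 20 → 10 → 5 → 16 → 8 → 4 → 2 → 1
Total steps = 117

117 steps


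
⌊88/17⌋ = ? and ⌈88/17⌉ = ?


88/17 = 5.1765
floor = 5
ceil = 6

floor = 5, ceil = 6


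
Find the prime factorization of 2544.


2544 / 2 = 1272
1272 / 2 = 636
636 / 2 = 318
318 / 2 = 159
159 / 3 = 53
53 / 53 = 1
2544 = 2^4 × 3 × 53


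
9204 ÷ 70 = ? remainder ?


9204 = 70 * 131 + 34
Check: 9170 + 34 = 9204

q = 131, r = 34


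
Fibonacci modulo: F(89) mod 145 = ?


F(k) mod 145 for k=1..89:
1, 1, 2, 3, 5, 8, 13, 21, 34, 55, 89, 144, 88, 87, 30, 117, 2, 119, 121, 95, 71, 21, 92, 113, 60, 28, 88, 116, 59, 30, 89, 119, 63, 37, 100, 137, 92, 84, 31, 115, 1, 116, 117, 88, 60, 3, 63, 66, 129, 50, 34, 84, 118, 57, 30, 87, 117, 59, 31, 90, 121, 66, 42, 108, 5, 113, 118, 86, 59, 0, 59, 59, 118, 32, 5, 37, 42, 79, 121, 55, 31, 86, 117, 58, 30, 88, 118, 61, 34
F(89) mod 145 = 34


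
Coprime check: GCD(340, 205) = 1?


Euclidean algorithm:
340 = 1 * 205 + 135
205 = 1 * 135 + 70
135 = 1 * 70 + 65
70 = 1 * 65 + 5
65 = 13 * 5 + 0
GCD(340, 205) = 5

No, not coprime (GCD = 5)


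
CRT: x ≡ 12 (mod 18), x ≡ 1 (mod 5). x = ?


M = 18*5 = 90
M1 = M/18 = 5, M2 = M/5 = 18
M1^(-1) mod 18 = 11, M2^(-1) mod 5 = 2
x = 12*5*11 + 1*18*2 = 696
696 mod 90 = 66
Check: 66 mod 18 = 12 ✓, 66 mod 5 = 1 ✓

x ≡ 66 (mod 90)


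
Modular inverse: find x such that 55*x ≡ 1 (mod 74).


Use the extended Euclidean algorithm on (74, 55); each row r = 74*s + 55*t:
r=74, s=1, t=0
r=55, s=0, t=1
q=1: r=19, s=1, t=-1   [74*(1) + 55*(-1) = 19]
q=2: r=17, s=-2, t=3   [74*(-2) + 55*(3) = 17]
q=1: r=2, s=3, t=-4   [74*(3) + 55*(-4) = 2]
q=8: r=1, s=-26, t=35   [74*(-26) + 55*(35) = 1]
q=2: r=0, s=55, t=-74   [74*(55) + 55*(-74) = 0]
GCD = 1 with t = 35, so 55*(35) ≡ 1 (mod 74)
Inverse = 35 mod 74 = 35
Check: 55 * 35 = 1925 ≡ 1 (mod 74)

55^(-1) ≡ 35 (mod 74)


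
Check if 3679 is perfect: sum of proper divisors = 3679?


Proper divisors of 3679: 1, 13, 283
Sum = 1 + 13 + 283 = 297

No, 3679 is not perfect (297 ≠ 3679)


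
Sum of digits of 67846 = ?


6 + 7 + 8 + 4 + 6 = 31


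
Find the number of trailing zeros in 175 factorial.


floor(175/5) = 35
floor(175/25) = 7
floor(175/125) = 1
Total = 43

43 trailing zeros


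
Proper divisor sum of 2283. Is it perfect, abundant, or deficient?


Proper divisors: 1, 3, 761
Sum = 1 + 3 + 761 = 765
765 < 2283 → deficient

s(2283) = 765 (deficient)


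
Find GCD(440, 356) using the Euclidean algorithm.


440 = 1 * 356 + 84
356 = 4 * 84 + 20
84 = 4 * 20 + 4
20 = 5 * 4 + 0
GCD = 4


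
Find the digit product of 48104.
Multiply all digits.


4 × 8 × 1 × 0 × 4 = 0


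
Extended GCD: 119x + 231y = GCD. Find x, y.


Tabular extended Euclidean (each row: r = 119*s + 231*t):
r=119, s=1, t=0
r=231, s=0, t=1
q=0: r=119, s=1, t=0   [119*(1) + 231*(0) = 119]
q=1: r=112, s=-1, t=1   [119*(-1) + 231*(1) = 112]
q=1: r=7, s=2, t=-1   [119*(2) + 231*(-1) = 7]
q=16: r=0, s=-33, t=17   [119*(-33) + 231*(17) = 0]
GCD = 7; from the row with r=7: x=2, y=-1
Check: 119*(2) + 231*(-1) = 238 - 231 = 7

GCD = 7, x = 2, y = -1


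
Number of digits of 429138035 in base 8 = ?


429138035 in base 8 = 3145020163
Number of digits = 10

10 digits (base 8)


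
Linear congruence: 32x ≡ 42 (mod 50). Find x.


GCD(32, 50) = 2 divides 42
Divide: 16x ≡ 21 (mod 25)
x ≡ 6 (mod 25)


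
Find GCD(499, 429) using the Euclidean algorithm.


499 = 1 * 429 + 70
429 = 6 * 70 + 9
70 = 7 * 9 + 7
9 = 1 * 7 + 2
7 = 3 * 2 + 1
2 = 2 * 1 + 0
GCD = 1


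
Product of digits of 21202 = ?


2 × 1 × 2 × 0 × 2 = 0


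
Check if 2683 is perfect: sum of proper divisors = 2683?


Proper divisors of 2683: 1
Sum = 1 = 1

No, 2683 is not perfect (1 ≠ 2683)


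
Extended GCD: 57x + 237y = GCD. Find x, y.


Tabular extended Euclidean (each row: r = 57*s + 237*t):
r=57, s=1, t=0
r=237, s=0, t=1
q=0: r=57, s=1, t=0   [57*(1) + 237*(0) = 57]
q=4: r=9, s=-4, t=1   [57*(-4) + 237*(1) = 9]
q=6: r=3, s=25, t=-6   [57*(25) + 237*(-6) = 3]
q=3: r=0, s=-79, t=19   [57*(-79) + 237*(19) = 0]
GCD = 3; from the row with r=3: x=25, y=-6
Check: 57*(25) + 237*(-6) = 1425 - 1422 = 3

GCD = 3, x = 25, y = -6


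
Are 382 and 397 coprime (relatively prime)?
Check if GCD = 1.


Euclidean algorithm:
397 = 1 * 382 + 15
382 = 25 * 15 + 7
15 = 2 * 7 + 1
7 = 7 * 1 + 0
GCD(382, 397) = 1

Yes, coprime (GCD = 1)


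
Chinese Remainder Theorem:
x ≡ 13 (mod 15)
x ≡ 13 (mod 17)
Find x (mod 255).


M = 15*17 = 255
M1 = M/15 = 17, M2 = M/17 = 15
M1^(-1) mod 15 = 8, M2^(-1) mod 17 = 8
x = 13*17*8 + 13*15*8 = 3328
3328 mod 255 = 13
Check: 13 mod 15 = 13 ✓, 13 mod 17 = 13 ✓

x ≡ 13 (mod 255)


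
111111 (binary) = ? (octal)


111111 (base 2) = 63 (decimal)
63 (decimal) = 77 (base 8)


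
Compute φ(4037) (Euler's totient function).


4037 = 11 × 367
Prime factors: 11, 367
φ(4037) = 4037 × (1-1/11) × (1-1/367)
= 4037 × 10/11 × 366/367 = 3660

φ(4037) = 3660


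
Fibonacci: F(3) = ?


Sequence: 1, 1, 2
F(3) = 2


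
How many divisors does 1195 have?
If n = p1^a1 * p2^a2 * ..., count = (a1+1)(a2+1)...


1195 = 5^1 × 239^1
d(1195) = (1+1) × (1+1) = 4

4 divisors


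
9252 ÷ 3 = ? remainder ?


9252 = 3 * 3084 + 0
Check: 9252 + 0 = 9252

q = 3084, r = 0


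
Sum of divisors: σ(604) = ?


Divisors of 604: 1, 2, 4, 151, 302, 604
Sum = 1 + 2 + 4 + 151 + 302 + 604 = 1064

σ(604) = 1064


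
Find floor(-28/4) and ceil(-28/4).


-28/4 = -7.0000
floor = -7
ceil = -7

floor = -7, ceil = -7


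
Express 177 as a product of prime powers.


177 / 3 = 59
59 / 59 = 1
177 = 3 × 59


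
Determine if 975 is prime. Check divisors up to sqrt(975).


975 / 3 = 325 (exact division)
975 is NOT prime.

No, 975 is not prime


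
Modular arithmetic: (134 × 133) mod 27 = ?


134 × 133 = 17822
17822 mod 27 = 2


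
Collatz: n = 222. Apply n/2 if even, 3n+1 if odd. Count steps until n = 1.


222 → 111 → 334 → 167 → 502 → 251 → 754 → 377 → 1132 → 566 → 283 → 850 → 425 → 1276 → 638 → 319 → 958 → 479 → 1438 → 719 → 2158 → 1079 → 3238 → 1619 → 4858 → 2429 → 7288 → 3644 → 1822 → 911 → 2734 → 1367 → 4102 → 2051 → 6154 → 3077 → 9232 → 4616 → 2308 → 1154 → 577 → 1732 → 866 → 433 → 1300 → 650 → 325 → 976 → 488 → 244 → 122 → 61 → 184 → 92 → 46 → 23 → 70 → 35 → 106 → 53 → 160 → 80 → 40 → 20 → 10 → 5 → 16 → 8 → 4 → 2 → 1
Total steps = 70

70 steps


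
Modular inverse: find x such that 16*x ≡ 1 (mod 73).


Use the extended Euclidean algorithm on (73, 16); each row r = 73*s + 16*t:
r=73, s=1, t=0
r=16, s=0, t=1
q=4: r=9, s=1, t=-4   [73*(1) + 16*(-4) = 9]
q=1: r=7, s=-1, t=5   [73*(-1) + 16*(5) = 7]
q=1: r=2, s=2, t=-9   [73*(2) + 16*(-9) = 2]
q=3: r=1, s=-7, t=32   [73*(-7) + 16*(32) = 1]
q=2: r=0, s=16, t=-73   [73*(16) + 16*(-73) = 0]
GCD = 1 with t = 32, so 16*(32) ≡ 1 (mod 73)
Inverse = 32 mod 73 = 32
Check: 16 * 32 = 512 ≡ 1 (mod 73)

16^(-1) ≡ 32 (mod 73)


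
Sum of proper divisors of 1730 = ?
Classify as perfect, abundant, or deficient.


Proper divisors: 1, 2, 5, 10, 173, 346, 865
Sum = 1 + 2 + 5 + 10 + 173 + 346 + 865 = 1402
1402 < 1730 → deficient

s(1730) = 1402 (deficient)


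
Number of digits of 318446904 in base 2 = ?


318446904 in base 2 = 10010111110110001110100111000
Number of digits = 29

29 digits (base 2)


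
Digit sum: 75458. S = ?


7 + 5 + 4 + 5 + 8 = 29


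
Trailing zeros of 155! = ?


floor(155/5) = 31
floor(155/25) = 6
floor(155/125) = 1
Total = 38

38 trailing zeros


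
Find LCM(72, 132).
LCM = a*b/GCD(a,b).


GCD(72, 132) = 12
LCM = 72*132/12 = 9504/12 = 792

LCM = 792


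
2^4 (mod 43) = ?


2^1 mod 43 = 2
2^2 mod 43 = 4
2^3 mod 43 = 8
2^4 mod 43 = 16


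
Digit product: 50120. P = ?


5 × 0 × 1 × 2 × 0 = 0


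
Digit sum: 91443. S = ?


9 + 1 + 4 + 4 + 3 = 21


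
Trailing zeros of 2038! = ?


floor(2038/5) = 407
floor(2038/25) = 81
floor(2038/125) = 16
floor(2038/625) = 3
Total = 507

507 trailing zeros


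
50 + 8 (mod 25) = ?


50 + 8 = 58
58 mod 25 = 8


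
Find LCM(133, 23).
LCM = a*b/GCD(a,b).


GCD(133, 23) = 1
LCM = 133*23/1 = 3059/1 = 3059

LCM = 3059


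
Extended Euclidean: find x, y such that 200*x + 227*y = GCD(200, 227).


Tabular extended Euclidean (each row: r = 200*s + 227*t):
r=200, s=1, t=0
r=227, s=0, t=1
q=0: r=200, s=1, t=0   [200*(1) + 227*(0) = 200]
q=1: r=27, s=-1, t=1   [200*(-1) + 227*(1) = 27]
q=7: r=11, s=8, t=-7   [200*(8) + 227*(-7) = 11]
q=2: r=5, s=-17, t=15   [200*(-17) + 227*(15) = 5]
q=2: r=1, s=42, t=-37   [200*(42) + 227*(-37) = 1]
q=5: r=0, s=-227, t=200   [200*(-227) + 227*(200) = 0]
GCD = 1; from the row with r=1: x=42, y=-37
Check: 200*(42) + 227*(-37) = 8400 - 8399 = 1

GCD = 1, x = 42, y = -37


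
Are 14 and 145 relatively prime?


Euclidean algorithm:
145 = 10 * 14 + 5
14 = 2 * 5 + 4
5 = 1 * 4 + 1
4 = 4 * 1 + 0
GCD(14, 145) = 1

Yes, coprime (GCD = 1)


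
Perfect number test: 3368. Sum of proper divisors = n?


Proper divisors of 3368: 1, 2, 4, 8, 421, 842, 1684
Sum = 1 + 2 + 4 + 8 + 421 + 842 + 1684 = 2962

No, 3368 is not perfect (2962 ≠ 3368)


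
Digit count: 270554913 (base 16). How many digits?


270554913 in base 16 = 10205721
Number of digits = 8

8 digits (base 16)


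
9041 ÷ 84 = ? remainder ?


9041 = 84 * 107 + 53
Check: 8988 + 53 = 9041

q = 107, r = 53


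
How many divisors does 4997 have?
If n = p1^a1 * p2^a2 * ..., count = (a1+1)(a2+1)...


4997 = 19^1 × 263^1
d(4997) = (1+1) × (1+1) = 4

4 divisors


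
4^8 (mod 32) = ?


4^1 mod 32 = 4
4^2 mod 32 = 16
4^3 mod 32 = 0
4^4 mod 32 = 0
4^5 mod 32 = 0
4^6 mod 32 = 0
4^7 mod 32 = 0
4^8 mod 32 = 0


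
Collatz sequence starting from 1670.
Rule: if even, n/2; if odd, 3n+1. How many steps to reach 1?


1670 → 835 → 2506 → 1253 → 3760 → 1880 → 940 → 470 → 235 → 706 → 353 → 1060 → 530 → 265 → 796 → 398 → 199 → 598 → 299 → 898 → 449 → 1348 → 674 → 337 → 1012 → 506 → 253 → 760 → 380 → 190 → 95 → 286 → 143 → 430 → 215 → 646 → 323 → 970 → 485 → 1456 → 728 → 364 → 182 → 91 → 274 → 137 → 412 → 206 → 103 → 310 → 155 → 466 → 233 → 700 → 350 → 175 → 526 → 263 → 790 → 395 → 1186 → 593 → 1780 → 890 → 445 → 1336 → 668 → 334 → 167 → 502 → 251 → 754 → 377 → 1132 → 566 → 283 → 850 → 425 → 1276 → 638 → 319 → 958 → 479 → 1438 → 719 → 2158 → 1079 → 3238 → 1619 → 4858 → 2429 → 7288 → 3644 → 1822 → 911 → 2734 → 1367 → 4102 → 2051 → 6154 → 3077 → 9232 → 4616 → 2308 → 1154 → 577 → 1732 → 866 → 433 → 1300 → 650 → 325 → 976 → 488 → 244 → 122 → 61 → 184 → 92 → 46 → 23 → 70 → 35 → 106 → 53 → 160 → 80 → 40 → 20 → 10 → 5 → 16 → 8 → 4 → 2 → 1
Total steps = 135

135 steps


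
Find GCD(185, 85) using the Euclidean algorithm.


185 = 2 * 85 + 15
85 = 5 * 15 + 10
15 = 1 * 10 + 5
10 = 2 * 5 + 0
GCD = 5


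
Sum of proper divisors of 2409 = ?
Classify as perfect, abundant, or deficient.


Proper divisors: 1, 3, 11, 33, 73, 219, 803
Sum = 1 + 3 + 11 + 33 + 73 + 219 + 803 = 1143
1143 < 2409 → deficient

s(2409) = 1143 (deficient)


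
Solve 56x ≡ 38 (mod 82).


GCD(56, 82) = 2 divides 38
Divide: 28x ≡ 19 (mod 41)
x ≡ 8 (mod 41)


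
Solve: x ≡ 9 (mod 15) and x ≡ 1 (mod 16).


M = 15*16 = 240
M1 = M/15 = 16, M2 = M/16 = 15
M1^(-1) mod 15 = 1, M2^(-1) mod 16 = 15
x = 9*16*1 + 1*15*15 = 369
369 mod 240 = 129
Check: 129 mod 15 = 9 ✓, 129 mod 16 = 1 ✓

x ≡ 129 (mod 240)


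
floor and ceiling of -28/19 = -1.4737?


-28/19 = -1.4737
floor = -2
ceil = -1

floor = -2, ceil = -1


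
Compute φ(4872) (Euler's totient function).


4872 = 2^3 × 3 × 7 × 29
Prime factors: 2, 3, 7, 29
φ(4872) = 4872 × (1-1/2) × (1-1/3) × (1-1/7) × (1-1/29)
= 4872 × 1/2 × 2/3 × 6/7 × 28/29 = 1344

φ(4872) = 1344


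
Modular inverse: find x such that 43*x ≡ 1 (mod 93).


Use the extended Euclidean algorithm on (93, 43); each row r = 93*s + 43*t:
r=93, s=1, t=0
r=43, s=0, t=1
q=2: r=7, s=1, t=-2   [93*(1) + 43*(-2) = 7]
q=6: r=1, s=-6, t=13   [93*(-6) + 43*(13) = 1]
q=7: r=0, s=43, t=-93   [93*(43) + 43*(-93) = 0]
GCD = 1 with t = 13, so 43*(13) ≡ 1 (mod 93)
Inverse = 13 mod 93 = 13
Check: 43 * 13 = 559 ≡ 1 (mod 93)

43^(-1) ≡ 13 (mod 93)


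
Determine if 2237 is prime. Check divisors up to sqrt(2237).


Check divisors up to sqrt(2237) = 47.2969
No divisors found.
2237 is prime.

Yes, 2237 is prime


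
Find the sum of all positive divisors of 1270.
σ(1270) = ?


Divisors of 1270: 1, 2, 5, 10, 127, 254, 635, 1270
Sum = 1 + 2 + 5 + 10 + 127 + 254 + 635 + 1270 = 2304

σ(1270) = 2304


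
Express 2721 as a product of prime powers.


2721 / 3 = 907
907 / 907 = 1
2721 = 3 × 907


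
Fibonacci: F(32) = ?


Sequence: 1, 1, 2, 3, 5, 8, 13, 21, 34, 55, 89, 144, 233, 377, 610, 987, 1597, 2584, 4181, 6765, 10946, 17711, 28657, 46368, 75025, 121393, 196418, 317811, 514229, 832040, 1346269, 2178309
F(32) = 2178309


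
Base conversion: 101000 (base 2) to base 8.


101000 (base 2) = 40 (decimal)
40 (decimal) = 50 (base 8)


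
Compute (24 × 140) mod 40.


24 × 140 = 3360
3360 mod 40 = 0


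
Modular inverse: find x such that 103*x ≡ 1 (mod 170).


Use the extended Euclidean algorithm on (170, 103); each row r = 170*s + 103*t:
r=170, s=1, t=0
r=103, s=0, t=1
q=1: r=67, s=1, t=-1   [170*(1) + 103*(-1) = 67]
q=1: r=36, s=-1, t=2   [170*(-1) + 103*(2) = 36]
q=1: r=31, s=2, t=-3   [170*(2) + 103*(-3) = 31]
q=1: r=5, s=-3, t=5   [170*(-3) + 103*(5) = 5]
q=6: r=1, s=20, t=-33   [170*(20) + 103*(-33) = 1]
q=5: r=0, s=-103, t=170   [170*(-103) + 103*(170) = 0]
GCD = 1 with t = -33, so 103*(-33) ≡ 1 (mod 170)
Inverse = -33 mod 170 = 137
Check: 103 * 137 = 14111 ≡ 1 (mod 170)

103^(-1) ≡ 137 (mod 170)


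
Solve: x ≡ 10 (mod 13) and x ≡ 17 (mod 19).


M = 13*19 = 247
M1 = M/13 = 19, M2 = M/19 = 13
M1^(-1) mod 13 = 11, M2^(-1) mod 19 = 3
x = 10*19*11 + 17*13*3 = 2753
2753 mod 247 = 36
Check: 36 mod 13 = 10 ✓, 36 mod 19 = 17 ✓

x ≡ 36 (mod 247)


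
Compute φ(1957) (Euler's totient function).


1957 = 19 × 103
Prime factors: 19, 103
φ(1957) = 1957 × (1-1/19) × (1-1/103)
= 1957 × 18/19 × 102/103 = 1836

φ(1957) = 1836


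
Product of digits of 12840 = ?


1 × 2 × 8 × 4 × 0 = 0


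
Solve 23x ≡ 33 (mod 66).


GCD(23, 66) = 1, unique solution
a^(-1) mod 66 = 23
x = 23 * 33 mod 66 = 33

x ≡ 33 (mod 66)


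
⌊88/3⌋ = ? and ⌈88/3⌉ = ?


88/3 = 29.3333
floor = 29
ceil = 30

floor = 29, ceil = 30


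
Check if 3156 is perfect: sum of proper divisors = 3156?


Proper divisors of 3156: 1, 2, 3, 4, 6, 12, 263, 526, 789, 1052, 1578
Sum = 1 + 2 + 3 + 4 + 6 + 12 + 263 + 526 + 789 + 1052 + 1578 = 4236

No, 3156 is not perfect (4236 ≠ 3156)


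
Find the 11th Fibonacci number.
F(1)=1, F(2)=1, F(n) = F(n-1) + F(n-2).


Sequence: 1, 1, 2, 3, 5, 8, 13, 21, 34, 55, 89
F(11) = 89


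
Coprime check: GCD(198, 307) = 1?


Euclidean algorithm:
307 = 1 * 198 + 109
198 = 1 * 109 + 89
109 = 1 * 89 + 20
89 = 4 * 20 + 9
20 = 2 * 9 + 2
9 = 4 * 2 + 1
2 = 2 * 1 + 0
GCD(198, 307) = 1

Yes, coprime (GCD = 1)
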